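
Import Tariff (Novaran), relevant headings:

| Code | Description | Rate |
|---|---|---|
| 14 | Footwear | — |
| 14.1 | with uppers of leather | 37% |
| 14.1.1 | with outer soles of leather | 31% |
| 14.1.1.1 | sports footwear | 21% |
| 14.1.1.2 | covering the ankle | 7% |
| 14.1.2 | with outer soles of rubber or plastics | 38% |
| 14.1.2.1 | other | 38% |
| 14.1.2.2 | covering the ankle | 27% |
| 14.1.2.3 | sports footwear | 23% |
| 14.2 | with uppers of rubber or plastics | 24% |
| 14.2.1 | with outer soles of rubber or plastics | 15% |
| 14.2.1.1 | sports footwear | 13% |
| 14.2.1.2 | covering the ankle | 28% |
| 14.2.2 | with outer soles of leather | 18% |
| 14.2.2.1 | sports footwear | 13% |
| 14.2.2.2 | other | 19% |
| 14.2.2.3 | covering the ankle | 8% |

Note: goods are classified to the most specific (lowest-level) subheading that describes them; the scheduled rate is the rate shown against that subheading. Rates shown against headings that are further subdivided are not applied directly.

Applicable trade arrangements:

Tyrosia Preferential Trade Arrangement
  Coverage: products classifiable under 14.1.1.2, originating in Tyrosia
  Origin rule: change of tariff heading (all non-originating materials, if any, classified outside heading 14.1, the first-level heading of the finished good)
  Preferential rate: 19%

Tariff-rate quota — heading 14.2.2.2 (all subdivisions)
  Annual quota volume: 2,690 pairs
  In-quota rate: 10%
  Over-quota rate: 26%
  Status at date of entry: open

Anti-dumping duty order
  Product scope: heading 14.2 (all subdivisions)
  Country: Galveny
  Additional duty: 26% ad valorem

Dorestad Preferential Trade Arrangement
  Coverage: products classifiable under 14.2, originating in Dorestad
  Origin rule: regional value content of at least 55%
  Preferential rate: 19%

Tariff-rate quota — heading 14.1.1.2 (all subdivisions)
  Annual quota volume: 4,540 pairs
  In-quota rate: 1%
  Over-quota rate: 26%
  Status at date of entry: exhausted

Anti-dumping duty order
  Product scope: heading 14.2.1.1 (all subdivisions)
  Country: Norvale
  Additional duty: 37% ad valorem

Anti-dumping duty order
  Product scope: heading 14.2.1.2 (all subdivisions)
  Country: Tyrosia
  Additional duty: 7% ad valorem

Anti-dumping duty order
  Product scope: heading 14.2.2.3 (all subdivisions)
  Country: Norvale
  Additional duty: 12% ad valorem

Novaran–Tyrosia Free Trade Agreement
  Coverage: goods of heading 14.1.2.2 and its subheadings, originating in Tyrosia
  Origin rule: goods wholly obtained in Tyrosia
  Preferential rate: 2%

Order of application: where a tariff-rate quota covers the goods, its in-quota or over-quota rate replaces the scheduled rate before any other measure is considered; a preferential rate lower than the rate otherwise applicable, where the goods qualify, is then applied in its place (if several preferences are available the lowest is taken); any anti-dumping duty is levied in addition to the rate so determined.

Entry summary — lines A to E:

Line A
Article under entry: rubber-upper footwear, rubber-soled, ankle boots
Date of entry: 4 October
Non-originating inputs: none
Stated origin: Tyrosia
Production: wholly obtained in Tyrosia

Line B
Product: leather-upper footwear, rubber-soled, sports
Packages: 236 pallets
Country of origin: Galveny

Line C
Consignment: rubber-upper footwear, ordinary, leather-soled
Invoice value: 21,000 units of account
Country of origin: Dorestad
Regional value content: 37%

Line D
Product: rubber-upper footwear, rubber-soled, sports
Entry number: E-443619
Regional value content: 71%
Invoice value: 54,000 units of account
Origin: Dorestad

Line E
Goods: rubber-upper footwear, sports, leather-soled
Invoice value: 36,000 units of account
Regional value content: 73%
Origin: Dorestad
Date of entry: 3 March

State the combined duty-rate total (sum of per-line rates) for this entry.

Line A: rubber-upper → 14.2; rubber-soled → 14.2.1; ankle boots → 14.2.1.2. Scheduled 28%. Tyrosia agreement on 14.1.1.2: 14.2.1.2 not covered; Tyrosia agreement on 14.1.2.2: 14.2.1.2 not covered; anti-dumping (Tyrosia, 14.2.1.2): +7%; total 28% + 7% = 35%. → 35%.
Line B: leather-upper → 14.1; rubber-soled → 14.1.2; sports → 14.1.2.3. Scheduled 23%. No special measure applies. → 23%.
Line C: rubber-upper → 14.2; leather-soled → 14.2.2; ordinary → 14.2.2.2. Scheduled 19%. quota on 14.2.2.2 open → in-quota 10%; Dorestad agreement on 14.2: RVC < 55%. → 10%.
Line D: rubber-upper → 14.2; rubber-soled → 14.2.1; sports → 14.2.1.1. Scheduled 13%. Dorestad agreement on 14.2: RVC ≥ 55% → 19% available; preference 19% not lower than 13% → no reduction. → 13%.
Line E: rubber-upper → 14.2; leather-soled → 14.2.2; sports → 14.2.2.1. Scheduled 13%. Dorestad agreement on 14.2: RVC ≥ 55% → 19% available; preference 19% not lower than 13% → no reduction. → 13%.
Sum: 35% + 23% + 10% + 13% + 13% = 94%.

94%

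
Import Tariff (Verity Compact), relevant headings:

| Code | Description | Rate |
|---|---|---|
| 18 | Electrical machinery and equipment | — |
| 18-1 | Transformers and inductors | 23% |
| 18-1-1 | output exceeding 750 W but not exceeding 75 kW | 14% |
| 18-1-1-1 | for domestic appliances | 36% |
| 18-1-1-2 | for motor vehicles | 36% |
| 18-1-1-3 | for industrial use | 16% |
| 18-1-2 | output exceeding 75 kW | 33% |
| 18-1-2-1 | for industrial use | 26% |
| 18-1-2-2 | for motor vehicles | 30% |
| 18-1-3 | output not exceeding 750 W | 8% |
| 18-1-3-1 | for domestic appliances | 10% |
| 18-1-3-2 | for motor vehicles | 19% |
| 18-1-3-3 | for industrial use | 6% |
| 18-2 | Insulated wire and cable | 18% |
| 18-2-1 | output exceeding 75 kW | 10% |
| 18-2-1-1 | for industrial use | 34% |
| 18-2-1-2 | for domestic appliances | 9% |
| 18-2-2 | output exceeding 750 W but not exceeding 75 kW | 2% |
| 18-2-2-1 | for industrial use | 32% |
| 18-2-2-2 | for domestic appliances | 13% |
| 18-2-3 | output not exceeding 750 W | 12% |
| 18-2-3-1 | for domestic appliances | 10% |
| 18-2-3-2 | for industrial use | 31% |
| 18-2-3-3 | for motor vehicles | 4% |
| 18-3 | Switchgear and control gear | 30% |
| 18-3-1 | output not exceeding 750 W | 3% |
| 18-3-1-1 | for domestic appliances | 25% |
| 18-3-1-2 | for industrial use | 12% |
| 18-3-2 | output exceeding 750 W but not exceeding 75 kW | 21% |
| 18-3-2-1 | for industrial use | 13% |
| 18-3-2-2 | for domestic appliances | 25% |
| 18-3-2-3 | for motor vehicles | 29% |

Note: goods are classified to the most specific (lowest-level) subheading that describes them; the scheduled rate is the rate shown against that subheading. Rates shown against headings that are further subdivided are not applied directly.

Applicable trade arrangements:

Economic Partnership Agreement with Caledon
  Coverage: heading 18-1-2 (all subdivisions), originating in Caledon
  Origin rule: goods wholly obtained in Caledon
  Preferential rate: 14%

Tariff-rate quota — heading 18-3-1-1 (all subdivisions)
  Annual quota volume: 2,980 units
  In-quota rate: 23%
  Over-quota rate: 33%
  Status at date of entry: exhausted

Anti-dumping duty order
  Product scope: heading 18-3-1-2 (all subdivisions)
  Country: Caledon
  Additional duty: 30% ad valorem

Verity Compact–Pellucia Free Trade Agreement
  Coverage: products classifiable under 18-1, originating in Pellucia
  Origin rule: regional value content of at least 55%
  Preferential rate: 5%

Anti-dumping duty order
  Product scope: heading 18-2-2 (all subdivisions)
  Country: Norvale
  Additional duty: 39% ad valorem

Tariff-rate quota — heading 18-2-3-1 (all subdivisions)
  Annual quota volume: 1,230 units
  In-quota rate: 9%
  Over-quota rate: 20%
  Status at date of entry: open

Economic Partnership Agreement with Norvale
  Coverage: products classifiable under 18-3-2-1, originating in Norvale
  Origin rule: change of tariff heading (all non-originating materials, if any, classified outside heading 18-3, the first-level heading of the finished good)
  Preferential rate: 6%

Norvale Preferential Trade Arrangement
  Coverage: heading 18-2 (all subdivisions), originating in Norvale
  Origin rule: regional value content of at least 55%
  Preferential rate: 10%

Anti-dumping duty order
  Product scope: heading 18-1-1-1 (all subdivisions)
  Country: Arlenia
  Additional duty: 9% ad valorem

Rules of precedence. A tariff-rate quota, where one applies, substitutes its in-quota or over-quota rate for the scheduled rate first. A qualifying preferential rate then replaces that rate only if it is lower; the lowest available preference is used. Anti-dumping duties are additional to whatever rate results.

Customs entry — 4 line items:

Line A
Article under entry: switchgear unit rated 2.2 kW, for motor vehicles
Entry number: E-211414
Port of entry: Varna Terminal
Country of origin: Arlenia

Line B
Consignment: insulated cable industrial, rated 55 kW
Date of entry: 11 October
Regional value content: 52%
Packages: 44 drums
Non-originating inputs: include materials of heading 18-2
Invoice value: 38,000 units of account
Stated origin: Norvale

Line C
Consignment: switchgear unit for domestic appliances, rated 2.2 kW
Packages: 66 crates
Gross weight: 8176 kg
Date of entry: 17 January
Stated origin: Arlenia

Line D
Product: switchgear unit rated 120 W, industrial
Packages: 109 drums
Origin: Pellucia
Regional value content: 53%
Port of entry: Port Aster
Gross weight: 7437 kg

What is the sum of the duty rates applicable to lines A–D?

137%

Line A: switchgear unit → 18-3; rated 2.2 kW → 18-3-2; for motor vehicles → 18-3-2-3. Scheduled 29%. No special measure applies. → 29%.
Line B: insulated cable → 18-2; rated 55 kW → 18-2-2; industrial → 18-2-2-1. Scheduled 32%. Norvale agreement on 18-3-2-1: 18-2-2-1 not covered; Norvale agreement on 18-2: RVC < 55%; anti-dumping (Norvale, 18-2-2): +39%; total 32% + 39% = 71%. → 71%.
Line C: switchgear unit → 18-3; rated 2.2 kW → 18-3-2; for domestic appliances → 18-3-2-2. Scheduled 25%. No special measure applies. → 25%.
Line D: switchgear unit → 18-3; rated 120 W → 18-3-1; industrial → 18-3-1-2. Scheduled 12%. Pellucia agreement on 18-1: 18-3-1-2 not covered. → 12%.
Sum: 29% + 71% + 25% + 12% = 137%.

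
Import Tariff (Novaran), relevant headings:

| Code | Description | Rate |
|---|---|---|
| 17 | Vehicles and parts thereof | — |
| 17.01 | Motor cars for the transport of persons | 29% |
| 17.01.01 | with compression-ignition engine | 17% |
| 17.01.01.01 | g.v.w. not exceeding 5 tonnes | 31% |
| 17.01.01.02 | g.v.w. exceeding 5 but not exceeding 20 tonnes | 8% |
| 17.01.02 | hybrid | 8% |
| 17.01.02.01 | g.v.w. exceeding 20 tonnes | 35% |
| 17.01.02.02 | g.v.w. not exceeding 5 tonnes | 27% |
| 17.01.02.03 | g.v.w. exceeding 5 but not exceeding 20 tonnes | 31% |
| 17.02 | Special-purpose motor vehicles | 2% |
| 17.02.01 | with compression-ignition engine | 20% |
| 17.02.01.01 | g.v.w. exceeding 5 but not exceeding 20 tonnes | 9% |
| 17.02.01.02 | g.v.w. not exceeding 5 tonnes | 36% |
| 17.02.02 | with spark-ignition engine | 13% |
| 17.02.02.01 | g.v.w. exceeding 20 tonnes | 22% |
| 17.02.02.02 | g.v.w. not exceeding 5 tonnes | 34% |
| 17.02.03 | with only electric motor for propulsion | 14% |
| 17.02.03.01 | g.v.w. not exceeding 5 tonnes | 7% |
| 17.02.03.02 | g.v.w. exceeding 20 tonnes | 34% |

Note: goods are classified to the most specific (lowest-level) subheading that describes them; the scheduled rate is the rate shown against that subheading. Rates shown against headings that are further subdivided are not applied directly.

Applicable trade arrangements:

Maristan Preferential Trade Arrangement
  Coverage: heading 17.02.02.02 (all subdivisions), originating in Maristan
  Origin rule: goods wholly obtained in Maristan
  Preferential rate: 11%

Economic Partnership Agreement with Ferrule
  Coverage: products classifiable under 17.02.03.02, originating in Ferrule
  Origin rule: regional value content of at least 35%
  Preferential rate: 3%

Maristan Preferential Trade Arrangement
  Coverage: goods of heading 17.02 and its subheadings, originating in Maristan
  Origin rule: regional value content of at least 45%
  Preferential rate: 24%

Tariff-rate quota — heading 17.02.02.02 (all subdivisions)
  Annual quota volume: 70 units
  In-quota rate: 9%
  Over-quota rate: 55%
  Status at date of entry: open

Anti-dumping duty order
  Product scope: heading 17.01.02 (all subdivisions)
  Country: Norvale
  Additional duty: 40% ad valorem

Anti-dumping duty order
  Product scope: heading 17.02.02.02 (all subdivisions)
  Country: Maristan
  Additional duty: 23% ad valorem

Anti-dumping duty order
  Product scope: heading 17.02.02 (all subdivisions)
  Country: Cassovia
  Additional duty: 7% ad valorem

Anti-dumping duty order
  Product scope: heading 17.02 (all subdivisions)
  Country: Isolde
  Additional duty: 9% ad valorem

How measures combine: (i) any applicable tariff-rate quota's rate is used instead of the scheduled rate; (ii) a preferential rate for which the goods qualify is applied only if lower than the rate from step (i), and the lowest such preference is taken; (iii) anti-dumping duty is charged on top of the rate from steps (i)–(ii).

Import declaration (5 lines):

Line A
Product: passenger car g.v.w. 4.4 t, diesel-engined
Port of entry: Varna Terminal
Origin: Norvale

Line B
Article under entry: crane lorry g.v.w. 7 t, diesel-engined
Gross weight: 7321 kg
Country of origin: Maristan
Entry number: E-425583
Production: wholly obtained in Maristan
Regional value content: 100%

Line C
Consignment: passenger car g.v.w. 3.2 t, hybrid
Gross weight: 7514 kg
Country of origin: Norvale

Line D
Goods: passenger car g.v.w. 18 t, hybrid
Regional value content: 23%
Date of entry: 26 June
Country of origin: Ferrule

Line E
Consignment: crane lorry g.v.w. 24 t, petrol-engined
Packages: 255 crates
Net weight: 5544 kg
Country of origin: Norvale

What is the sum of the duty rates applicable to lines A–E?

160%

Line A: passenger car → 17.01; diesel-engined → 17.01.01; g.v.w. 4.4 t → 17.01.01.01. Scheduled 31%. No special measure applies. → 31%.
Line B: crane lorry → 17.02; diesel-engined → 17.02.01; g.v.w. 7 t → 17.02.01.01. Scheduled 9%. Maristan agreement on 17.02.02.02: 17.02.01.01 not covered; Maristan agreement on 17.02: RVC ≥ 45% → 24% available; preference 24% not lower than 9% → no reduction. → 9%.
Line C: passenger car → 17.01; hybrid → 17.01.02; g.v.w. 3.2 t → 17.01.02.02. Scheduled 27%. anti-dumping (Norvale, 17.01.02): +40%; total 27% + 40% = 67%. → 67%.
Line D: passenger car → 17.01; hybrid → 17.01.02; g.v.w. 18 t → 17.01.02.03. Scheduled 31%. Ferrule agreement on 17.02.03.02: 17.01.02.03 not covered. → 31%.
Line E: crane lorry → 17.02; petrol-engined → 17.02.02; g.v.w. 24 t → 17.02.02.01. Scheduled 22%. No special measure applies. → 22%.
Sum: 31% + 9% + 67% + 31% + 22% = 160%.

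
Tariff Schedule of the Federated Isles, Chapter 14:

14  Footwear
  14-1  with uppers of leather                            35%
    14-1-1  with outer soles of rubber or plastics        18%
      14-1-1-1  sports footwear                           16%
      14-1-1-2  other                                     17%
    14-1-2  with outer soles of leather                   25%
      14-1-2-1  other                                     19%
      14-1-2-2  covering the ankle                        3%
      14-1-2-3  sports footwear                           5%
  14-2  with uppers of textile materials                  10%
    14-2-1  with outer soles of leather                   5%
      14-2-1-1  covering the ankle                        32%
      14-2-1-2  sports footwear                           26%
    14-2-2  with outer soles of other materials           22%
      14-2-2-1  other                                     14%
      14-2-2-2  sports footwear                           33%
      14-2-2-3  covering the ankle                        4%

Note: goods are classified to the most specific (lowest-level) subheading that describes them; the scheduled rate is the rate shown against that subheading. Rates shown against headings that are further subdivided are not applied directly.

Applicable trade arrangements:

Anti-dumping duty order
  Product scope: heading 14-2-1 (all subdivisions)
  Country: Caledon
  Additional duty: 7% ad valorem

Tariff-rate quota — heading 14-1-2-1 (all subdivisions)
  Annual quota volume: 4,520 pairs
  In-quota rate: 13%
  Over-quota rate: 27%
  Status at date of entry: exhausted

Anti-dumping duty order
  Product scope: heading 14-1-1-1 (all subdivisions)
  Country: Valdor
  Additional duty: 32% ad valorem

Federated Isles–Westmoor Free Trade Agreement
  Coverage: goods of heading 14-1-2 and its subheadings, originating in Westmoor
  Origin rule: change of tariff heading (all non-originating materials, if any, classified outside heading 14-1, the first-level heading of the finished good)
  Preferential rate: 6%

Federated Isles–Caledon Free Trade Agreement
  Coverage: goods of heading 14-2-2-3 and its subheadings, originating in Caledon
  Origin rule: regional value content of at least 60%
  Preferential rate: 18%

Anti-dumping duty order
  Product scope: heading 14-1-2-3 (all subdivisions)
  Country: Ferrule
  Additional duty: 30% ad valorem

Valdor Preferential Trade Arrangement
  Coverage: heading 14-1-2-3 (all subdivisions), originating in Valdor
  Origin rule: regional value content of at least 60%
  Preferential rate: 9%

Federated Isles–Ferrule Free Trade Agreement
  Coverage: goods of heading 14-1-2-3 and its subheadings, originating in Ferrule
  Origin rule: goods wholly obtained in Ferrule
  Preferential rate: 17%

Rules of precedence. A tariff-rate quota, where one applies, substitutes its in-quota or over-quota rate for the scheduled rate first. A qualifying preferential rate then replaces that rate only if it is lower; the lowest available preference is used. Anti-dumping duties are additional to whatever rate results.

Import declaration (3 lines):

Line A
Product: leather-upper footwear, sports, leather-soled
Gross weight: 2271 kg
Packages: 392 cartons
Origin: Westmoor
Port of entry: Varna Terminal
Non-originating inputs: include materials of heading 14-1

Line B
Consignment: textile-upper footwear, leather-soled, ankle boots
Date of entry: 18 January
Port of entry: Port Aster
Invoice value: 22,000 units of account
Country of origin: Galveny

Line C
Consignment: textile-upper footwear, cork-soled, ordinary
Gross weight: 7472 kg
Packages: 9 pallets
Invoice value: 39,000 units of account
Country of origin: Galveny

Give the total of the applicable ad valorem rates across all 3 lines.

51%

Line A: leather-upper → 14-1; leather-soled → 14-1-2; sports → 14-1-2-3. Scheduled 5%. Westmoor agreement on 14-1-2: CTH not met. → 5%.
Line B: textile-upper → 14-2; leather-soled → 14-2-1; ankle boots → 14-2-1-1. Scheduled 32%. No special measure applies. → 32%.
Line C: textile-upper → 14-2; cork-soled → 14-2-2; ordinary → 14-2-2-1. Scheduled 14%. No special measure applies. → 14%.
Sum: 5% + 32% + 14% = 51%.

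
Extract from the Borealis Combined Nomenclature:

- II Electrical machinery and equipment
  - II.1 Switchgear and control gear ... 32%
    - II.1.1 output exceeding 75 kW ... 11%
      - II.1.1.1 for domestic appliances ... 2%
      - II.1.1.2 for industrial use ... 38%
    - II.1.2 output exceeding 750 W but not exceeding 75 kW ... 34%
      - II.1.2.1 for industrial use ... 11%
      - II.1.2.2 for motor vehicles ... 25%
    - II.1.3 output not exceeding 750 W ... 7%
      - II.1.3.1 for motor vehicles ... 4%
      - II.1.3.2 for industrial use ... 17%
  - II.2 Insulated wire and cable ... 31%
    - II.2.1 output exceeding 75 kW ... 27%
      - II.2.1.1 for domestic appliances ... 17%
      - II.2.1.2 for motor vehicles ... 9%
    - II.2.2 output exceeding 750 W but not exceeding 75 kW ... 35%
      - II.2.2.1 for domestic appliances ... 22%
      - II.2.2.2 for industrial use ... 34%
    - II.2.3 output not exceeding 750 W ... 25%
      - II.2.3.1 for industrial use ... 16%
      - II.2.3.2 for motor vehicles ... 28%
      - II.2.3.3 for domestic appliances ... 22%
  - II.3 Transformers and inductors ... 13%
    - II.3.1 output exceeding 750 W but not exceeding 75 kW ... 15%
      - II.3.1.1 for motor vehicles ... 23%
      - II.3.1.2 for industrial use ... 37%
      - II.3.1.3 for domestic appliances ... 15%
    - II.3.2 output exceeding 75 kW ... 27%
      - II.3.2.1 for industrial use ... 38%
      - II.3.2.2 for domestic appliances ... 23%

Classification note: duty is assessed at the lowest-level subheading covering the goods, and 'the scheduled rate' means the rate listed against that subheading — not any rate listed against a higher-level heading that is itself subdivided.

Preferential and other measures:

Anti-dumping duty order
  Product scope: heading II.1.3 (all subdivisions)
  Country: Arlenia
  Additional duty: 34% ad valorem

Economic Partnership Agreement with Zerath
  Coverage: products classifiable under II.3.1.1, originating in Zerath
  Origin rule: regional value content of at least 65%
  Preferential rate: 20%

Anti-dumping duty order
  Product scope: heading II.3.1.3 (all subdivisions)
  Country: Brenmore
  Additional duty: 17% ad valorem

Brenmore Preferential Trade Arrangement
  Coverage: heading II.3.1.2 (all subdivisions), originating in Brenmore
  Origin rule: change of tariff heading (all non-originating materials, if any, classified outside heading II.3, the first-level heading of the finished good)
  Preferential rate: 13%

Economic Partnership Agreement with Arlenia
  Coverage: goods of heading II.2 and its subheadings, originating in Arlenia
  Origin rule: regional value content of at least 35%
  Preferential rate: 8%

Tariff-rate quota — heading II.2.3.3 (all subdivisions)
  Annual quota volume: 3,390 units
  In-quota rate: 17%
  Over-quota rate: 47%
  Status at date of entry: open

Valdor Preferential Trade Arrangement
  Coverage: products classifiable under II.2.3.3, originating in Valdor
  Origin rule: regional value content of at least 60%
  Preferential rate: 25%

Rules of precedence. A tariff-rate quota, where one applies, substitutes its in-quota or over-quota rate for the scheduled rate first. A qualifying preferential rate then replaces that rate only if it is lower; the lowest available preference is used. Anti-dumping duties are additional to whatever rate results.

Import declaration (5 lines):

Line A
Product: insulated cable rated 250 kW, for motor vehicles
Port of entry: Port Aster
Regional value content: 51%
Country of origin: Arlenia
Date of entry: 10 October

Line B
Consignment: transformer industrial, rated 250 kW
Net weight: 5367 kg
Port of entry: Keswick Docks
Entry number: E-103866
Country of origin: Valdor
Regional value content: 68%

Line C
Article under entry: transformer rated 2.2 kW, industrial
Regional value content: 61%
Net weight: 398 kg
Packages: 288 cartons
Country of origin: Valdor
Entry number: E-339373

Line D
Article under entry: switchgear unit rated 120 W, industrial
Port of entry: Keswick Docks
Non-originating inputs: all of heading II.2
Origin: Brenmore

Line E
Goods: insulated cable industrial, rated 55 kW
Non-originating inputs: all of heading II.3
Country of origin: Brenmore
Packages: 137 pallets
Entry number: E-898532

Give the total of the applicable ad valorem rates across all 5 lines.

134%

Line A: insulated cable → II.2; rated 250 kW → II.2.1; for motor vehicles → II.2.1.2. Scheduled 9%. Arlenia agreement on II.2: RVC ≥ 35% → 8% available; preferential 8%. → 8%.
Line B: transformer → II.3; rated 250 kW → II.3.2; industrial → II.3.2.1. Scheduled 38%. Valdor agreement on II.2.3.3: II.3.2.1 not covered. → 38%.
Line C: transformer → II.3; rated 2.2 kW → II.3.1; industrial → II.3.1.2. Scheduled 37%. Valdor agreement on II.2.3.3: II.3.1.2 not covered. → 37%.
Line D: switchgear unit → II.1; rated 120 W → II.1.3; industrial → II.1.3.2. Scheduled 17%. Brenmore agreement on II.3.1.2: II.1.3.2 not covered. → 17%.
Line E: insulated cable → II.2; rated 55 kW → II.2.2; industrial → II.2.2.2. Scheduled 34%. Brenmore agreement on II.3.1.2: II.2.2.2 not covered. → 34%.
Sum: 8% + 38% + 37% + 17% + 34% = 134%.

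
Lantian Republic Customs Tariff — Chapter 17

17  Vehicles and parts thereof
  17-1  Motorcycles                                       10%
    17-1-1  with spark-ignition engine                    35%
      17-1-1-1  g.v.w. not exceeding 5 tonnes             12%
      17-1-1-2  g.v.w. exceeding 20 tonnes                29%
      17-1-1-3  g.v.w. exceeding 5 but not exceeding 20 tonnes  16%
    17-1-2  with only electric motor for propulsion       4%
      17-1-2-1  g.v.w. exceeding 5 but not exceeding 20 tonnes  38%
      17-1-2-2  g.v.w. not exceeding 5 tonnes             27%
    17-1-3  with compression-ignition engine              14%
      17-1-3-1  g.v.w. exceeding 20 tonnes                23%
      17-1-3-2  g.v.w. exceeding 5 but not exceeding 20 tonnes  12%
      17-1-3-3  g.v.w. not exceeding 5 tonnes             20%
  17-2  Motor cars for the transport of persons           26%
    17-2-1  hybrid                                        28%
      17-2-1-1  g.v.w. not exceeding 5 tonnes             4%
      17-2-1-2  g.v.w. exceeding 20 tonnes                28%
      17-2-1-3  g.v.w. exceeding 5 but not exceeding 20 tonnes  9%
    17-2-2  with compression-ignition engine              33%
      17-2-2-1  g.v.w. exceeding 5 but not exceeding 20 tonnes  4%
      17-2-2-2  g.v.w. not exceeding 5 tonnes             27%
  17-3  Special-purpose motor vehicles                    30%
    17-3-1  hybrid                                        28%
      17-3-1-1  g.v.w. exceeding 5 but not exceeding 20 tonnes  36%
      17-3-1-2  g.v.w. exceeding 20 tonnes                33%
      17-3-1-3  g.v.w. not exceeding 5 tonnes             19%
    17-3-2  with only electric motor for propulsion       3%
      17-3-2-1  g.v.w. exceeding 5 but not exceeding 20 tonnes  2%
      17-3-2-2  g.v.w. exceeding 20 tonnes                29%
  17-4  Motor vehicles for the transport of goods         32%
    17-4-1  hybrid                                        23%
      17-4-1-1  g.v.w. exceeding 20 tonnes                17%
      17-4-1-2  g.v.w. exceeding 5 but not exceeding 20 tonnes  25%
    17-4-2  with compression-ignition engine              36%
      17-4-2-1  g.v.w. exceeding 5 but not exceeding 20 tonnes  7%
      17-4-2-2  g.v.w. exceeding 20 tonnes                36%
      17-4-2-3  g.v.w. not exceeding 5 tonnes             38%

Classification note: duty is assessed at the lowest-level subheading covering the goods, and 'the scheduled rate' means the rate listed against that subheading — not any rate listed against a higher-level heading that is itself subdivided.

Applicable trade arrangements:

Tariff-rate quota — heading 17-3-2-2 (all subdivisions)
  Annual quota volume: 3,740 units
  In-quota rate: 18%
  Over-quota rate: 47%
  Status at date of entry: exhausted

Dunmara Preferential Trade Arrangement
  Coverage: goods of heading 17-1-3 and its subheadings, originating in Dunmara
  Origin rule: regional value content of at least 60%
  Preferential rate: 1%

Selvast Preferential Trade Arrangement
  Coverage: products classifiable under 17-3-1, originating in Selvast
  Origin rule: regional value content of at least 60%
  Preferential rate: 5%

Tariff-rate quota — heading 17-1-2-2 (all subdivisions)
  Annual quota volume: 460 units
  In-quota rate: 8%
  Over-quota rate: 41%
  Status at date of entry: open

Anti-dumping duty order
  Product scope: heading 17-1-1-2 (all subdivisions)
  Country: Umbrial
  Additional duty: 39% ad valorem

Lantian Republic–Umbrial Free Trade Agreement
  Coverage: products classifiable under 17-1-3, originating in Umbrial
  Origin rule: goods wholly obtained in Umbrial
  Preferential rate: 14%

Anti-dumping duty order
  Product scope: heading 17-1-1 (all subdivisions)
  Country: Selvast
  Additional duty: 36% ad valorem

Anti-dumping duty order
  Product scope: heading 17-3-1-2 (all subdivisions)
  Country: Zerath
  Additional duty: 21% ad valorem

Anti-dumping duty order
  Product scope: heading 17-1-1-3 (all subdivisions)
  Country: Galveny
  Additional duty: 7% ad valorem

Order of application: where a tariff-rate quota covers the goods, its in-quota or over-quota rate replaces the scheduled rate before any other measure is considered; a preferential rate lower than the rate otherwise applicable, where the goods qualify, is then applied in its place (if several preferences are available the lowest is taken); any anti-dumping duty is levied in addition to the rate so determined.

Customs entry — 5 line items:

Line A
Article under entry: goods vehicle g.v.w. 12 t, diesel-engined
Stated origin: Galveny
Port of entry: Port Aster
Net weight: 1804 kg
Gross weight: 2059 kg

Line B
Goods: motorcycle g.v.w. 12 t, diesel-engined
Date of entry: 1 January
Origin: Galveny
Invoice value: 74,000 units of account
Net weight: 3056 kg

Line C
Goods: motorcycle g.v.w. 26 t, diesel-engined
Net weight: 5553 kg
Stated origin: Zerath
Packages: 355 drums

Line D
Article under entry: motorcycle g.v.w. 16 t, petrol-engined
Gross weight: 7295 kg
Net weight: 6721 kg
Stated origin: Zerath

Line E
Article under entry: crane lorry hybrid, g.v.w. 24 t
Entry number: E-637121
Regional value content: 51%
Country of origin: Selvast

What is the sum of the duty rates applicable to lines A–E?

91%

Line A: goods vehicle → 17-4; diesel-engined → 17-4-2; g.v.w. 12 t → 17-4-2-1. Scheduled 7%. No special measure applies. → 7%.
Line B: motorcycle → 17-1; diesel-engined → 17-1-3; g.v.w. 12 t → 17-1-3-2. Scheduled 12%. No special measure applies. → 12%.
Line C: motorcycle → 17-1; diesel-engined → 17-1-3; g.v.w. 26 t → 17-1-3-1. Scheduled 23%. No special measure applies. → 23%.
Line D: motorcycle → 17-1; petrol-engined → 17-1-1; g.v.w. 16 t → 17-1-1-3. Scheduled 16%. No special measure applies. → 16%.
Line E: crane lorry → 17-3; hybrid → 17-3-1; g.v.w. 24 t → 17-3-1-2. Scheduled 33%. Selvast agreement on 17-3-1: RVC < 60%. → 33%.
Sum: 7% + 12% + 23% + 16% + 33% = 91%.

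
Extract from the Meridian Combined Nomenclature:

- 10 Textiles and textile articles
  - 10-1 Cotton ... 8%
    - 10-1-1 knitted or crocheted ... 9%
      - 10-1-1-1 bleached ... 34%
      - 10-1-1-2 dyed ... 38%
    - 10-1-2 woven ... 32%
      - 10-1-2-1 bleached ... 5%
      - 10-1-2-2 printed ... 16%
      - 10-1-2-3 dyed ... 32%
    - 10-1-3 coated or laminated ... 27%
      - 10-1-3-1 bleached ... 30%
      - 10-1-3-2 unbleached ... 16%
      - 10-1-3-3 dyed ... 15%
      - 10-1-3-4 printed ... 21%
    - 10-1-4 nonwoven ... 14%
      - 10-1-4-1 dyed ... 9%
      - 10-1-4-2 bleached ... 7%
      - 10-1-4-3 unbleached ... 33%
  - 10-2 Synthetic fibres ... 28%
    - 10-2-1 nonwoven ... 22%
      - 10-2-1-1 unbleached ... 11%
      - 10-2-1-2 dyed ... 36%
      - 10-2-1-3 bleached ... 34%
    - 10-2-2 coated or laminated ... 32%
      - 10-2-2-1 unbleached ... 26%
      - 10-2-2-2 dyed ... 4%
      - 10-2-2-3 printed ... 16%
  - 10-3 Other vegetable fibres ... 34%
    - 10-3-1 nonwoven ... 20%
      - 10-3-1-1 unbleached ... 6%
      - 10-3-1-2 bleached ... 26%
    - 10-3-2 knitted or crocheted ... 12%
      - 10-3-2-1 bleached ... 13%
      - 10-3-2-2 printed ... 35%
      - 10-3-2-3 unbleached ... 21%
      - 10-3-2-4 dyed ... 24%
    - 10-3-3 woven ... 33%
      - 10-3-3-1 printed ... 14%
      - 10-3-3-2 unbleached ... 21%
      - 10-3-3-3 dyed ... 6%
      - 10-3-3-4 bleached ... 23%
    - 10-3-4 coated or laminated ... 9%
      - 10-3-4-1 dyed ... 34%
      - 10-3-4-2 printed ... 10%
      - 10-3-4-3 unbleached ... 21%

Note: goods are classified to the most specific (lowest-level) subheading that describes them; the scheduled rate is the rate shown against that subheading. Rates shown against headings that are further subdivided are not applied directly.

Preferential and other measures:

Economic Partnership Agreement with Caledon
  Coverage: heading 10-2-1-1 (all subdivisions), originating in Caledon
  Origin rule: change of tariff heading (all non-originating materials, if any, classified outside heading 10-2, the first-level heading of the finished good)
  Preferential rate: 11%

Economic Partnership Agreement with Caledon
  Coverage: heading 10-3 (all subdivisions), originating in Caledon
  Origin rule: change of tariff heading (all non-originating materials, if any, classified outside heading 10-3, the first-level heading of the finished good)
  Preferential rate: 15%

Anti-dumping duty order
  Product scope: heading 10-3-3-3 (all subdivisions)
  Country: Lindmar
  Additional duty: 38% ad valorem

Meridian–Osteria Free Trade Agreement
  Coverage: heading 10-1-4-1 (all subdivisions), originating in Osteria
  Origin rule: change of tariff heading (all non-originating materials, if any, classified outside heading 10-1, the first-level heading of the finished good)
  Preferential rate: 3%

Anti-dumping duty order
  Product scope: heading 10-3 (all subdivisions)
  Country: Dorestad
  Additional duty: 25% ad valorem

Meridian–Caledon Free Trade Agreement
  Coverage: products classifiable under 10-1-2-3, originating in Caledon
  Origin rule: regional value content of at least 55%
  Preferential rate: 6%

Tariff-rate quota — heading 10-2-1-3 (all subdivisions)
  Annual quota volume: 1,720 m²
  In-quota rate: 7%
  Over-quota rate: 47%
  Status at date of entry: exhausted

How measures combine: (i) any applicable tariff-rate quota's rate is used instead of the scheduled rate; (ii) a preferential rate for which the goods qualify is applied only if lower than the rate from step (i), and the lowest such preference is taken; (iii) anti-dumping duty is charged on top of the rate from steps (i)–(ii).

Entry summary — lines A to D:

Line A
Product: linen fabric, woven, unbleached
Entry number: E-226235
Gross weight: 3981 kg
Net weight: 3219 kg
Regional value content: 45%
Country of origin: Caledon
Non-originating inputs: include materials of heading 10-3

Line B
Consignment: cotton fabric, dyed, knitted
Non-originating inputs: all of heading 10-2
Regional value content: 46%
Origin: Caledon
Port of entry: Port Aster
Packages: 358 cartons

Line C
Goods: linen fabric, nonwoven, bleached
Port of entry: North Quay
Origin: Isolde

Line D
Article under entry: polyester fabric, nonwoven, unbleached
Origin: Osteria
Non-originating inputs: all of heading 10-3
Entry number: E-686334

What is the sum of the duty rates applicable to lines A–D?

Line A: linen → 10-3; woven → 10-3-3; unbleached → 10-3-3-2. Scheduled 21%. Caledon agreement on 10-2-1-1: 10-3-3-2 not covered; Caledon agreement on 10-3: CTH not met; Caledon agreement on 10-1-2-3: 10-3-3-2 not covered. → 21%.
Line B: cotton → 10-1; knitted → 10-1-1; dyed → 10-1-1-2. Scheduled 38%. Caledon agreement on 10-2-1-1: 10-1-1-2 not covered; Caledon agreement on 10-3: 10-1-1-2 not covered; Caledon agreement on 10-1-2-3: 10-1-1-2 not covered. → 38%.
Line C: linen → 10-3; nonwoven → 10-3-1; bleached → 10-3-1-2. Scheduled 26%. No special measure applies. → 26%.
Line D: polyester → 10-2; nonwoven → 10-2-1; unbleached → 10-2-1-1. Scheduled 11%. Osteria agreement on 10-1-4-1: 10-2-1-1 not covered. → 11%.
Sum: 21% + 38% + 26% + 11% = 96%.

96%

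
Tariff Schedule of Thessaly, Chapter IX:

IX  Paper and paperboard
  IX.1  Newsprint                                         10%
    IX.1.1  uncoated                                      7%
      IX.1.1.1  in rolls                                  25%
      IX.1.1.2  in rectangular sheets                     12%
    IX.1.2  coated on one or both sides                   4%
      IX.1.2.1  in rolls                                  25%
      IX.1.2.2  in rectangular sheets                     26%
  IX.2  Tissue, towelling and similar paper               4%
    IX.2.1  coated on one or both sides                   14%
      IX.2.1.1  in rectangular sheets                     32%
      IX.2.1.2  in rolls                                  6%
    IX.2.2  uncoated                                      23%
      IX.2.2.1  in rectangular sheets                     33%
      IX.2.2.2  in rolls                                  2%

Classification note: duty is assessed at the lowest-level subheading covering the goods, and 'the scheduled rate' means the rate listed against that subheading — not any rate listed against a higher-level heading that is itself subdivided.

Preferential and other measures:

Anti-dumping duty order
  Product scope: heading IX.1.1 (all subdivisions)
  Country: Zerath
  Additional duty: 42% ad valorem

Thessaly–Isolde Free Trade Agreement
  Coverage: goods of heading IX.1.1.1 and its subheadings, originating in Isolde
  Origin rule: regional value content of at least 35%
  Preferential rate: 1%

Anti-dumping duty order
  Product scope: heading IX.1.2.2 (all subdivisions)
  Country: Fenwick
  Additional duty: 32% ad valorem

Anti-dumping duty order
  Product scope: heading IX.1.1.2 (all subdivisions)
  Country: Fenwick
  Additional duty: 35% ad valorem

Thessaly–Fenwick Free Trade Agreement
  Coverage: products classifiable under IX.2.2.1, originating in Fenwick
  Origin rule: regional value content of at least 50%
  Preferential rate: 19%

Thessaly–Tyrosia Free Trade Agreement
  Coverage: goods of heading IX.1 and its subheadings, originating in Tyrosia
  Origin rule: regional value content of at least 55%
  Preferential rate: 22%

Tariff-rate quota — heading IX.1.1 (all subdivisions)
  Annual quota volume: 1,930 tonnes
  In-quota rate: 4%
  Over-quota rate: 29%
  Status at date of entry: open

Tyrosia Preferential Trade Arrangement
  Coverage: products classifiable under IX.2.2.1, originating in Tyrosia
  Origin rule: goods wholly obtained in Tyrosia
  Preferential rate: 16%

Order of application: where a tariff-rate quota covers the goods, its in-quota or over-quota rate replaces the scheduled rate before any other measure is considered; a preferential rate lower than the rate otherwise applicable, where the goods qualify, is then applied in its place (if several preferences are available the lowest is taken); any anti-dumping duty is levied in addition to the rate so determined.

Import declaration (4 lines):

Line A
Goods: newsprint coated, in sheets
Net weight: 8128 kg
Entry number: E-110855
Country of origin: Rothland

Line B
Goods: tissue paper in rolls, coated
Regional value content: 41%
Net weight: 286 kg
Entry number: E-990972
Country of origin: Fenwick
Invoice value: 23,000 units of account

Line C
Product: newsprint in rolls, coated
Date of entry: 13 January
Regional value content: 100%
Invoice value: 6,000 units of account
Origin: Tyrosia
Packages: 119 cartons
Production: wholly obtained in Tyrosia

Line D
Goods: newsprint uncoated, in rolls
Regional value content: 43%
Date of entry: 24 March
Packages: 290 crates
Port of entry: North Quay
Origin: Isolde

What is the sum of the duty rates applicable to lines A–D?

55%

Line A: newsprint → IX.1; coated → IX.1.2; in sheets → IX.1.2.2. Scheduled 26%. No special measure applies. → 26%.
Line B: tissue paper → IX.2; coated → IX.2.1; in rolls → IX.2.1.2. Scheduled 6%. Fenwick agreement on IX.2.2.1: IX.2.1.2 not covered. → 6%.
Line C: newsprint → IX.1; coated → IX.1.2; in rolls → IX.1.2.1. Scheduled 25%. Tyrosia agreement on IX.1: RVC ≥ 55% → 22% available; Tyrosia agreement on IX.2.2.1: IX.1.2.1 not covered; preferential 22%. → 22%.
Line D: newsprint → IX.1; uncoated → IX.1.1; in rolls → IX.1.1.1. Scheduled 25%. quota on IX.1.1 open → in-quota 4%; Isolde agreement on IX.1.1.1: RVC ≥ 35% → 1% available; preferential 1%. → 1%.
Sum: 26% + 6% + 22% + 1% = 55%.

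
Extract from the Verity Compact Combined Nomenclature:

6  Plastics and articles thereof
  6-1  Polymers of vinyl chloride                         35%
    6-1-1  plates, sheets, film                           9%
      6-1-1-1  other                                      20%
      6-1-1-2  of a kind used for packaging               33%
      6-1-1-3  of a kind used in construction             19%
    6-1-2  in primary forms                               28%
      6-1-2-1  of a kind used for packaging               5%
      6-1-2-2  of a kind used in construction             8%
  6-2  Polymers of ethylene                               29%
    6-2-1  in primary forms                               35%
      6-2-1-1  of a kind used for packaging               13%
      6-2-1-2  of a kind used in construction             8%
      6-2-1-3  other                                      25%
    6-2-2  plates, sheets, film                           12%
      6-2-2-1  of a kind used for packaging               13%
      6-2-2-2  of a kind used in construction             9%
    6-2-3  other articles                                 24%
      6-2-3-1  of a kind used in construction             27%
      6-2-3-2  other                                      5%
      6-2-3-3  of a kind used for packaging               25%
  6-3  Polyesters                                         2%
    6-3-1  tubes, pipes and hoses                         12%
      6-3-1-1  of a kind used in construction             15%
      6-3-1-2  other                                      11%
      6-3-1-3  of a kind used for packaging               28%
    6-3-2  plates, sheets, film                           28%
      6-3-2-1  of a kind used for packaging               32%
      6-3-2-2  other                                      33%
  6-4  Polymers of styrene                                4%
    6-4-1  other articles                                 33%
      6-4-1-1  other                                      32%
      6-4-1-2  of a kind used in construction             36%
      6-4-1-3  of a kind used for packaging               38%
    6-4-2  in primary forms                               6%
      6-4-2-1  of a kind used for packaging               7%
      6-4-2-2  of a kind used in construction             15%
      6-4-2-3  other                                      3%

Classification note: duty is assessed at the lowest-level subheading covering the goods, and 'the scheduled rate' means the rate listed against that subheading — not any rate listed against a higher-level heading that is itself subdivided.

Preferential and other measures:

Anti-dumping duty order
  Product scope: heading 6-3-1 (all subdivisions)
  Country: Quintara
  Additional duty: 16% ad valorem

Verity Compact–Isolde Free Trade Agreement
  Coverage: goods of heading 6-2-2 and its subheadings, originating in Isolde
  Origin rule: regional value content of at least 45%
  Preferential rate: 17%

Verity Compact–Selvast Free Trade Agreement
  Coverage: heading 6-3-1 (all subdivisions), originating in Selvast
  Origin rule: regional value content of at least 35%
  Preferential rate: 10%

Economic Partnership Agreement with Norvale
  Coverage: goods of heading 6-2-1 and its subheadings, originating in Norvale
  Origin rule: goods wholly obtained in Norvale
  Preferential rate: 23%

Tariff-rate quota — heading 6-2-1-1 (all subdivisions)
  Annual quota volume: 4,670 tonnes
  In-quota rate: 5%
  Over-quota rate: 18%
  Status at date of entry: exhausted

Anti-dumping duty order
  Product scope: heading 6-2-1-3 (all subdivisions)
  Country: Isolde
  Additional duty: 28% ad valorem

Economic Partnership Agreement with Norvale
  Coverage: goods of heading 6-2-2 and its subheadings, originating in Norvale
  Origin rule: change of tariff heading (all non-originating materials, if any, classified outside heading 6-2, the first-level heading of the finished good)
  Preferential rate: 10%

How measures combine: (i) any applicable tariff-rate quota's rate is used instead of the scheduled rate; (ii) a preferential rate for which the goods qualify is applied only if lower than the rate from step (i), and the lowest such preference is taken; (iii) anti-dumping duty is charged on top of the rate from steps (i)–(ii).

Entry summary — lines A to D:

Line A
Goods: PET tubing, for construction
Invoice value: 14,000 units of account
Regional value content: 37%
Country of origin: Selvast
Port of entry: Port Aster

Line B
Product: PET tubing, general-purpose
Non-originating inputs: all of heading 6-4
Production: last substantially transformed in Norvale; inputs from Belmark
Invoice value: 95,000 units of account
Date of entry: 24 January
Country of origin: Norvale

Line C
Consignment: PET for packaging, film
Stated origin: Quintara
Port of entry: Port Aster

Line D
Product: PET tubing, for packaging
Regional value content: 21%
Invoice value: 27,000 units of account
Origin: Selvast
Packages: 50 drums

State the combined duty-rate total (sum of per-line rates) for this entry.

81%

Line A: PET → 6-3; tubing → 6-3-1; for construction → 6-3-1-1. Scheduled 15%. Selvast agreement on 6-3-1: RVC ≥ 35% → 10% available; preferential 10%. → 10%.
Line B: PET → 6-3; tubing → 6-3-1; general-purpose → 6-3-1-2. Scheduled 11%. Norvale agreement on 6-2-1: 6-3-1-2 not covered; Norvale agreement on 6-2-2: 6-3-1-2 not covered. → 11%.
Line C: PET → 6-3; film → 6-3-2; for packaging → 6-3-2-1. Scheduled 32%. No special measure applies. → 32%.
Line D: PET → 6-3; tubing → 6-3-1; for packaging → 6-3-1-3. Scheduled 28%. Selvast agreement on 6-3-1: RVC < 35%. → 28%.
Sum: 10% + 11% + 32% + 28% = 81%.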